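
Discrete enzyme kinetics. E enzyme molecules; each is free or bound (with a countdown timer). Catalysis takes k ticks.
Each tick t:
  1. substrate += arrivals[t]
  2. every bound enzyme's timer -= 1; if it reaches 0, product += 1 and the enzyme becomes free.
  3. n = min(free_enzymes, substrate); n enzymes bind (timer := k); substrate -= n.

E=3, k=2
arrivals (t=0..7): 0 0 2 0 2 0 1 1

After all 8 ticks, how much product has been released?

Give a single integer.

Answer: 4

Derivation:
t=0: arr=0 -> substrate=0 bound=0 product=0
t=1: arr=0 -> substrate=0 bound=0 product=0
t=2: arr=2 -> substrate=0 bound=2 product=0
t=3: arr=0 -> substrate=0 bound=2 product=0
t=4: arr=2 -> substrate=0 bound=2 product=2
t=5: arr=0 -> substrate=0 bound=2 product=2
t=6: arr=1 -> substrate=0 bound=1 product=4
t=7: arr=1 -> substrate=0 bound=2 product=4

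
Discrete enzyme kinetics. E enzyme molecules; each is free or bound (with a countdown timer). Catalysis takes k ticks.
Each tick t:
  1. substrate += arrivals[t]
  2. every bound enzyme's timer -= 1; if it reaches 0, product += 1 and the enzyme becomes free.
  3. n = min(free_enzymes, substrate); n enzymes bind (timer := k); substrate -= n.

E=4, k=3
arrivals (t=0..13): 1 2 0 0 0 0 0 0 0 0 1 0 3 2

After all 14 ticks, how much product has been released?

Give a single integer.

Answer: 4

Derivation:
t=0: arr=1 -> substrate=0 bound=1 product=0
t=1: arr=2 -> substrate=0 bound=3 product=0
t=2: arr=0 -> substrate=0 bound=3 product=0
t=3: arr=0 -> substrate=0 bound=2 product=1
t=4: arr=0 -> substrate=0 bound=0 product=3
t=5: arr=0 -> substrate=0 bound=0 product=3
t=6: arr=0 -> substrate=0 bound=0 product=3
t=7: arr=0 -> substrate=0 bound=0 product=3
t=8: arr=0 -> substrate=0 bound=0 product=3
t=9: arr=0 -> substrate=0 bound=0 product=3
t=10: arr=1 -> substrate=0 bound=1 product=3
t=11: arr=0 -> substrate=0 bound=1 product=3
t=12: arr=3 -> substrate=0 bound=4 product=3
t=13: arr=2 -> substrate=1 bound=4 product=4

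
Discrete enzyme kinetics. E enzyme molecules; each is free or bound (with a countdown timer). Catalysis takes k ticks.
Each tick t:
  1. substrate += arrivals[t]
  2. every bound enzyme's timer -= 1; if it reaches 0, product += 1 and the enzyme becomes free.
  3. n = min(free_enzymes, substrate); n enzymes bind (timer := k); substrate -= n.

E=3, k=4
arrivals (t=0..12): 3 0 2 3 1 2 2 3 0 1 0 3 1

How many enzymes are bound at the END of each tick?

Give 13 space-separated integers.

t=0: arr=3 -> substrate=0 bound=3 product=0
t=1: arr=0 -> substrate=0 bound=3 product=0
t=2: arr=2 -> substrate=2 bound=3 product=0
t=3: arr=3 -> substrate=5 bound=3 product=0
t=4: arr=1 -> substrate=3 bound=3 product=3
t=5: arr=2 -> substrate=5 bound=3 product=3
t=6: arr=2 -> substrate=7 bound=3 product=3
t=7: arr=3 -> substrate=10 bound=3 product=3
t=8: arr=0 -> substrate=7 bound=3 product=6
t=9: arr=1 -> substrate=8 bound=3 product=6
t=10: arr=0 -> substrate=8 bound=3 product=6
t=11: arr=3 -> substrate=11 bound=3 product=6
t=12: arr=1 -> substrate=9 bound=3 product=9

Answer: 3 3 3 3 3 3 3 3 3 3 3 3 3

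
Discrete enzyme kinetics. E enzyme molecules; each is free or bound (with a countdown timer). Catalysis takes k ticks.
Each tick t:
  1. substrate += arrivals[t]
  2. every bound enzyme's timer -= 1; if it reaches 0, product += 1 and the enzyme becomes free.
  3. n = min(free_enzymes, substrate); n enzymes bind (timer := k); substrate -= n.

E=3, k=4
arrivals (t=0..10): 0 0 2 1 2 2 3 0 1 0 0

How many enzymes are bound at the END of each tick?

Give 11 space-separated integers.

Answer: 0 0 2 3 3 3 3 3 3 3 3

Derivation:
t=0: arr=0 -> substrate=0 bound=0 product=0
t=1: arr=0 -> substrate=0 bound=0 product=0
t=2: arr=2 -> substrate=0 bound=2 product=0
t=3: arr=1 -> substrate=0 bound=3 product=0
t=4: arr=2 -> substrate=2 bound=3 product=0
t=5: arr=2 -> substrate=4 bound=3 product=0
t=6: arr=3 -> substrate=5 bound=3 product=2
t=7: arr=0 -> substrate=4 bound=3 product=3
t=8: arr=1 -> substrate=5 bound=3 product=3
t=9: arr=0 -> substrate=5 bound=3 product=3
t=10: arr=0 -> substrate=3 bound=3 product=5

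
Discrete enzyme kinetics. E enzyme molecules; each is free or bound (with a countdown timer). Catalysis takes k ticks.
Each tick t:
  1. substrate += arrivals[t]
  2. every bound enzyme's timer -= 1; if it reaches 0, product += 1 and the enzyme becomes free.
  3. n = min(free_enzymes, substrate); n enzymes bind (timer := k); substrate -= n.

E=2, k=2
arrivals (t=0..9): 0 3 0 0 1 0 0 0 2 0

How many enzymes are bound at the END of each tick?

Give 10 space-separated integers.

Answer: 0 2 2 1 2 1 0 0 2 2

Derivation:
t=0: arr=0 -> substrate=0 bound=0 product=0
t=1: arr=3 -> substrate=1 bound=2 product=0
t=2: arr=0 -> substrate=1 bound=2 product=0
t=3: arr=0 -> substrate=0 bound=1 product=2
t=4: arr=1 -> substrate=0 bound=2 product=2
t=5: arr=0 -> substrate=0 bound=1 product=3
t=6: arr=0 -> substrate=0 bound=0 product=4
t=7: arr=0 -> substrate=0 bound=0 product=4
t=8: arr=2 -> substrate=0 bound=2 product=4
t=9: arr=0 -> substrate=0 bound=2 product=4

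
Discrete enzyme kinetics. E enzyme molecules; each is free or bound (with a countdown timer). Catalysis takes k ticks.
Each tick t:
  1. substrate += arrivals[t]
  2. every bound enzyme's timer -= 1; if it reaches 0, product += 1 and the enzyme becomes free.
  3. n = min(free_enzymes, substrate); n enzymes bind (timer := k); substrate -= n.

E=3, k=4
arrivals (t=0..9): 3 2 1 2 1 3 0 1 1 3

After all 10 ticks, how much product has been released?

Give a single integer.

t=0: arr=3 -> substrate=0 bound=3 product=0
t=1: arr=2 -> substrate=2 bound=3 product=0
t=2: arr=1 -> substrate=3 bound=3 product=0
t=3: arr=2 -> substrate=5 bound=3 product=0
t=4: arr=1 -> substrate=3 bound=3 product=3
t=5: arr=3 -> substrate=6 bound=3 product=3
t=6: arr=0 -> substrate=6 bound=3 product=3
t=7: arr=1 -> substrate=7 bound=3 product=3
t=8: arr=1 -> substrate=5 bound=3 product=6
t=9: arr=3 -> substrate=8 bound=3 product=6

Answer: 6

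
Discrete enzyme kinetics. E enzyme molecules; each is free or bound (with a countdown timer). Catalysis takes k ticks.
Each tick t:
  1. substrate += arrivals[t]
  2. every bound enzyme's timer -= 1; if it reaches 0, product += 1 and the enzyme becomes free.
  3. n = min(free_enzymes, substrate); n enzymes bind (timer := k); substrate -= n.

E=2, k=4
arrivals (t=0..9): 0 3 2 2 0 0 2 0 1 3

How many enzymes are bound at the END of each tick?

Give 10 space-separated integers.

t=0: arr=0 -> substrate=0 bound=0 product=0
t=1: arr=3 -> substrate=1 bound=2 product=0
t=2: arr=2 -> substrate=3 bound=2 product=0
t=3: arr=2 -> substrate=5 bound=2 product=0
t=4: arr=0 -> substrate=5 bound=2 product=0
t=5: arr=0 -> substrate=3 bound=2 product=2
t=6: arr=2 -> substrate=5 bound=2 product=2
t=7: arr=0 -> substrate=5 bound=2 product=2
t=8: arr=1 -> substrate=6 bound=2 product=2
t=9: arr=3 -> substrate=7 bound=2 product=4

Answer: 0 2 2 2 2 2 2 2 2 2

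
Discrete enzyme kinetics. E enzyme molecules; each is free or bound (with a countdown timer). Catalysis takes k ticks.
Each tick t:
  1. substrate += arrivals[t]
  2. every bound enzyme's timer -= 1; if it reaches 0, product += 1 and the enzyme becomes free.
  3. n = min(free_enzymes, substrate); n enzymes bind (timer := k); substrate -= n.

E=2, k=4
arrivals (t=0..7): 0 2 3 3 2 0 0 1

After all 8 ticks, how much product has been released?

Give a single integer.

Answer: 2

Derivation:
t=0: arr=0 -> substrate=0 bound=0 product=0
t=1: arr=2 -> substrate=0 bound=2 product=0
t=2: arr=3 -> substrate=3 bound=2 product=0
t=3: arr=3 -> substrate=6 bound=2 product=0
t=4: arr=2 -> substrate=8 bound=2 product=0
t=5: arr=0 -> substrate=6 bound=2 product=2
t=6: arr=0 -> substrate=6 bound=2 product=2
t=7: arr=1 -> substrate=7 bound=2 product=2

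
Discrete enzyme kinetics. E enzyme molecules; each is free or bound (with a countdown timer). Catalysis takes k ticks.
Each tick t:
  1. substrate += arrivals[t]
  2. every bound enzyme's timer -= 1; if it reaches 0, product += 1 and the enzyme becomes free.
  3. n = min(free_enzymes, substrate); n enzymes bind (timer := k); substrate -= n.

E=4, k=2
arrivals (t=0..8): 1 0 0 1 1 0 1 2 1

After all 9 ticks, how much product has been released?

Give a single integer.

t=0: arr=1 -> substrate=0 bound=1 product=0
t=1: arr=0 -> substrate=0 bound=1 product=0
t=2: arr=0 -> substrate=0 bound=0 product=1
t=3: arr=1 -> substrate=0 bound=1 product=1
t=4: arr=1 -> substrate=0 bound=2 product=1
t=5: arr=0 -> substrate=0 bound=1 product=2
t=6: arr=1 -> substrate=0 bound=1 product=3
t=7: arr=2 -> substrate=0 bound=3 product=3
t=8: arr=1 -> substrate=0 bound=3 product=4

Answer: 4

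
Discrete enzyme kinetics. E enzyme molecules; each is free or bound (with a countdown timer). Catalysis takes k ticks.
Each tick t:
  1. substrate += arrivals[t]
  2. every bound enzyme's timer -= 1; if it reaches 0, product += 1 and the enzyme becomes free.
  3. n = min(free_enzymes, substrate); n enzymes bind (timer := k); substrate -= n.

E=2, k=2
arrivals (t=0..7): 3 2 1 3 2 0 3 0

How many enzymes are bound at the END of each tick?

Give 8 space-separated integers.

Answer: 2 2 2 2 2 2 2 2

Derivation:
t=0: arr=3 -> substrate=1 bound=2 product=0
t=1: arr=2 -> substrate=3 bound=2 product=0
t=2: arr=1 -> substrate=2 bound=2 product=2
t=3: arr=3 -> substrate=5 bound=2 product=2
t=4: arr=2 -> substrate=5 bound=2 product=4
t=5: arr=0 -> substrate=5 bound=2 product=4
t=6: arr=3 -> substrate=6 bound=2 product=6
t=7: arr=0 -> substrate=6 bound=2 product=6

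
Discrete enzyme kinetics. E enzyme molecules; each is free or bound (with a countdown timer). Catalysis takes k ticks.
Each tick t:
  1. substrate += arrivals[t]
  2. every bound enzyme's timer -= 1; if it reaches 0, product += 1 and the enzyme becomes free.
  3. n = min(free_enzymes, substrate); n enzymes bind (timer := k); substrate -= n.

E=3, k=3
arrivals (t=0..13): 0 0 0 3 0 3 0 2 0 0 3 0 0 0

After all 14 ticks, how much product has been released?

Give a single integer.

t=0: arr=0 -> substrate=0 bound=0 product=0
t=1: arr=0 -> substrate=0 bound=0 product=0
t=2: arr=0 -> substrate=0 bound=0 product=0
t=3: arr=3 -> substrate=0 bound=3 product=0
t=4: arr=0 -> substrate=0 bound=3 product=0
t=5: arr=3 -> substrate=3 bound=3 product=0
t=6: arr=0 -> substrate=0 bound=3 product=3
t=7: arr=2 -> substrate=2 bound=3 product=3
t=8: arr=0 -> substrate=2 bound=3 product=3
t=9: arr=0 -> substrate=0 bound=2 product=6
t=10: arr=3 -> substrate=2 bound=3 product=6
t=11: arr=0 -> substrate=2 bound=3 product=6
t=12: arr=0 -> substrate=0 bound=3 product=8
t=13: arr=0 -> substrate=0 bound=2 product=9

Answer: 9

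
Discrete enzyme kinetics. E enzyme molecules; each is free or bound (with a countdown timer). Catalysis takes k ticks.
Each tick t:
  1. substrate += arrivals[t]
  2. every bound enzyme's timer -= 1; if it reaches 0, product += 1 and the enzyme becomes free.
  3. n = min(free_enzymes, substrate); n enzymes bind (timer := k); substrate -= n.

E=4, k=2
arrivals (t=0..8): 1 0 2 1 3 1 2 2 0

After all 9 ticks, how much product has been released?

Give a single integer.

t=0: arr=1 -> substrate=0 bound=1 product=0
t=1: arr=0 -> substrate=0 bound=1 product=0
t=2: arr=2 -> substrate=0 bound=2 product=1
t=3: arr=1 -> substrate=0 bound=3 product=1
t=4: arr=3 -> substrate=0 bound=4 product=3
t=5: arr=1 -> substrate=0 bound=4 product=4
t=6: arr=2 -> substrate=0 bound=3 product=7
t=7: arr=2 -> substrate=0 bound=4 product=8
t=8: arr=0 -> substrate=0 bound=2 product=10

Answer: 10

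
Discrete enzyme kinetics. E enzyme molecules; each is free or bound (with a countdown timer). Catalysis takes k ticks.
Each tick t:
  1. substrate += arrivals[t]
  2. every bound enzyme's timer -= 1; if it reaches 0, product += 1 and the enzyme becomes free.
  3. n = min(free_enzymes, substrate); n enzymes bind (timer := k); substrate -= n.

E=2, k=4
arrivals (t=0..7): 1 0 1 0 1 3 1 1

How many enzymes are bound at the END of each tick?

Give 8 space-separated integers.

Answer: 1 1 2 2 2 2 2 2

Derivation:
t=0: arr=1 -> substrate=0 bound=1 product=0
t=1: arr=0 -> substrate=0 bound=1 product=0
t=2: arr=1 -> substrate=0 bound=2 product=0
t=3: arr=0 -> substrate=0 bound=2 product=0
t=4: arr=1 -> substrate=0 bound=2 product=1
t=5: arr=3 -> substrate=3 bound=2 product=1
t=6: arr=1 -> substrate=3 bound=2 product=2
t=7: arr=1 -> substrate=4 bound=2 product=2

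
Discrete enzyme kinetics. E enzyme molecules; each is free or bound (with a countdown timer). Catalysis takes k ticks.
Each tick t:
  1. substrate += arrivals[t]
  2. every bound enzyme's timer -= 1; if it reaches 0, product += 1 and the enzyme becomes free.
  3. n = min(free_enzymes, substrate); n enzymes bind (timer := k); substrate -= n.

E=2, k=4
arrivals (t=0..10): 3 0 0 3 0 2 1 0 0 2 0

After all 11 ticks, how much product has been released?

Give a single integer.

t=0: arr=3 -> substrate=1 bound=2 product=0
t=1: arr=0 -> substrate=1 bound=2 product=0
t=2: arr=0 -> substrate=1 bound=2 product=0
t=3: arr=3 -> substrate=4 bound=2 product=0
t=4: arr=0 -> substrate=2 bound=2 product=2
t=5: arr=2 -> substrate=4 bound=2 product=2
t=6: arr=1 -> substrate=5 bound=2 product=2
t=7: arr=0 -> substrate=5 bound=2 product=2
t=8: arr=0 -> substrate=3 bound=2 product=4
t=9: arr=2 -> substrate=5 bound=2 product=4
t=10: arr=0 -> substrate=5 bound=2 product=4

Answer: 4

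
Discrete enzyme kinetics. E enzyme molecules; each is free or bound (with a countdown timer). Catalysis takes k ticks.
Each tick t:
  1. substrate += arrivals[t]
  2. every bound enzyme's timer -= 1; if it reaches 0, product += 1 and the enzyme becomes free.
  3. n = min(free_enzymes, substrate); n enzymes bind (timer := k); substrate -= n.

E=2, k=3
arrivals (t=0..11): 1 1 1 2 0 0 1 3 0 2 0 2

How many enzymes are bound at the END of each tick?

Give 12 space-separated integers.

t=0: arr=1 -> substrate=0 bound=1 product=0
t=1: arr=1 -> substrate=0 bound=2 product=0
t=2: arr=1 -> substrate=1 bound=2 product=0
t=3: arr=2 -> substrate=2 bound=2 product=1
t=4: arr=0 -> substrate=1 bound=2 product=2
t=5: arr=0 -> substrate=1 bound=2 product=2
t=6: arr=1 -> substrate=1 bound=2 product=3
t=7: arr=3 -> substrate=3 bound=2 product=4
t=8: arr=0 -> substrate=3 bound=2 product=4
t=9: arr=2 -> substrate=4 bound=2 product=5
t=10: arr=0 -> substrate=3 bound=2 product=6
t=11: arr=2 -> substrate=5 bound=2 product=6

Answer: 1 2 2 2 2 2 2 2 2 2 2 2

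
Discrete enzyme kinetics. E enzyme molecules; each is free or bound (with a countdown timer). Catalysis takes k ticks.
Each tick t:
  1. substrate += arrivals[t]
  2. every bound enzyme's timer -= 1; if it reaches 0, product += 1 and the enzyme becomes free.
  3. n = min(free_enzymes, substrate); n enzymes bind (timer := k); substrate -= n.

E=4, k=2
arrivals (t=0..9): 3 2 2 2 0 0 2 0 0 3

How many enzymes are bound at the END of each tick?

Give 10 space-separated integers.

Answer: 3 4 4 4 2 1 2 2 0 3

Derivation:
t=0: arr=3 -> substrate=0 bound=3 product=0
t=1: arr=2 -> substrate=1 bound=4 product=0
t=2: arr=2 -> substrate=0 bound=4 product=3
t=3: arr=2 -> substrate=1 bound=4 product=4
t=4: arr=0 -> substrate=0 bound=2 product=7
t=5: arr=0 -> substrate=0 bound=1 product=8
t=6: arr=2 -> substrate=0 bound=2 product=9
t=7: arr=0 -> substrate=0 bound=2 product=9
t=8: arr=0 -> substrate=0 bound=0 product=11
t=9: arr=3 -> substrate=0 bound=3 product=11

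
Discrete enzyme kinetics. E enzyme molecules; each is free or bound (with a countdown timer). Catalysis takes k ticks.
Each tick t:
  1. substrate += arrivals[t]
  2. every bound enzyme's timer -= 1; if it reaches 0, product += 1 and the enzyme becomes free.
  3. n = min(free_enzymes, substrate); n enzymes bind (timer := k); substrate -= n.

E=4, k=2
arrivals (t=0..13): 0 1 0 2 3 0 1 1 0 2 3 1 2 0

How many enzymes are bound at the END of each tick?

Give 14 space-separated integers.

t=0: arr=0 -> substrate=0 bound=0 product=0
t=1: arr=1 -> substrate=0 bound=1 product=0
t=2: arr=0 -> substrate=0 bound=1 product=0
t=3: arr=2 -> substrate=0 bound=2 product=1
t=4: arr=3 -> substrate=1 bound=4 product=1
t=5: arr=0 -> substrate=0 bound=3 product=3
t=6: arr=1 -> substrate=0 bound=2 product=5
t=7: arr=1 -> substrate=0 bound=2 product=6
t=8: arr=0 -> substrate=0 bound=1 product=7
t=9: arr=2 -> substrate=0 bound=2 product=8
t=10: arr=3 -> substrate=1 bound=4 product=8
t=11: arr=1 -> substrate=0 bound=4 product=10
t=12: arr=2 -> substrate=0 bound=4 product=12
t=13: arr=0 -> substrate=0 bound=2 product=14

Answer: 0 1 1 2 4 3 2 2 1 2 4 4 4 2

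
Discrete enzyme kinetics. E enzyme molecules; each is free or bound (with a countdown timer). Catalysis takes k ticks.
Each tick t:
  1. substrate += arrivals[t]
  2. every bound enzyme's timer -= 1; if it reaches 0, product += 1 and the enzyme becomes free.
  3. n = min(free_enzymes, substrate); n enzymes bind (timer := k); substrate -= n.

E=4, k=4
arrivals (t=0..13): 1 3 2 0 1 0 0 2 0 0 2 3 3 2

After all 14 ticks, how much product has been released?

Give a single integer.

t=0: arr=1 -> substrate=0 bound=1 product=0
t=1: arr=3 -> substrate=0 bound=4 product=0
t=2: arr=2 -> substrate=2 bound=4 product=0
t=3: arr=0 -> substrate=2 bound=4 product=0
t=4: arr=1 -> substrate=2 bound=4 product=1
t=5: arr=0 -> substrate=0 bound=3 product=4
t=6: arr=0 -> substrate=0 bound=3 product=4
t=7: arr=2 -> substrate=1 bound=4 product=4
t=8: arr=0 -> substrate=0 bound=4 product=5
t=9: arr=0 -> substrate=0 bound=2 product=7
t=10: arr=2 -> substrate=0 bound=4 product=7
t=11: arr=3 -> substrate=2 bound=4 product=8
t=12: arr=3 -> substrate=4 bound=4 product=9
t=13: arr=2 -> substrate=6 bound=4 product=9

Answer: 9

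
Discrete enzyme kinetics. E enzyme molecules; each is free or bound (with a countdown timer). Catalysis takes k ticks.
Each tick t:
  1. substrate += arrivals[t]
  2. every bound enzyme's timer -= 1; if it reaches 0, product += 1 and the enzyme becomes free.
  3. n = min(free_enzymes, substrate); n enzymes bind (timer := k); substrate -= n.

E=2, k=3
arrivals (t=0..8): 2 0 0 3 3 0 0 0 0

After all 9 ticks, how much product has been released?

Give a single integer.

t=0: arr=2 -> substrate=0 bound=2 product=0
t=1: arr=0 -> substrate=0 bound=2 product=0
t=2: arr=0 -> substrate=0 bound=2 product=0
t=3: arr=3 -> substrate=1 bound=2 product=2
t=4: arr=3 -> substrate=4 bound=2 product=2
t=5: arr=0 -> substrate=4 bound=2 product=2
t=6: arr=0 -> substrate=2 bound=2 product=4
t=7: arr=0 -> substrate=2 bound=2 product=4
t=8: arr=0 -> substrate=2 bound=2 product=4

Answer: 4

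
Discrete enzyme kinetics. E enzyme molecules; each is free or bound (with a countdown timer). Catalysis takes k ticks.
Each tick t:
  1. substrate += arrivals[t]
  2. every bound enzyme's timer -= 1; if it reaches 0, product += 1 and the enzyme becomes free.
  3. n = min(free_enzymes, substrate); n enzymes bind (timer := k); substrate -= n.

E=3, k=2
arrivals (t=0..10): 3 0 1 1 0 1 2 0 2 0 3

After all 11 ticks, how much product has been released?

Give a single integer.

t=0: arr=3 -> substrate=0 bound=3 product=0
t=1: arr=0 -> substrate=0 bound=3 product=0
t=2: arr=1 -> substrate=0 bound=1 product=3
t=3: arr=1 -> substrate=0 bound=2 product=3
t=4: arr=0 -> substrate=0 bound=1 product=4
t=5: arr=1 -> substrate=0 bound=1 product=5
t=6: arr=2 -> substrate=0 bound=3 product=5
t=7: arr=0 -> substrate=0 bound=2 product=6
t=8: arr=2 -> substrate=0 bound=2 product=8
t=9: arr=0 -> substrate=0 bound=2 product=8
t=10: arr=3 -> substrate=0 bound=3 product=10

Answer: 10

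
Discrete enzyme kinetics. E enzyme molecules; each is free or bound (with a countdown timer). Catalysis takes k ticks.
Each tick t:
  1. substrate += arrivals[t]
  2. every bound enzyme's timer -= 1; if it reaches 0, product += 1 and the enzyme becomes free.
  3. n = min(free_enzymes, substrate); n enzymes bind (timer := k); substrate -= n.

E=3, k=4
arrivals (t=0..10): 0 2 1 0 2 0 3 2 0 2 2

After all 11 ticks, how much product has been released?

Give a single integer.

Answer: 6

Derivation:
t=0: arr=0 -> substrate=0 bound=0 product=0
t=1: arr=2 -> substrate=0 bound=2 product=0
t=2: arr=1 -> substrate=0 bound=3 product=0
t=3: arr=0 -> substrate=0 bound=3 product=0
t=4: arr=2 -> substrate=2 bound=3 product=0
t=5: arr=0 -> substrate=0 bound=3 product=2
t=6: arr=3 -> substrate=2 bound=3 product=3
t=7: arr=2 -> substrate=4 bound=3 product=3
t=8: arr=0 -> substrate=4 bound=3 product=3
t=9: arr=2 -> substrate=4 bound=3 product=5
t=10: arr=2 -> substrate=5 bound=3 product=6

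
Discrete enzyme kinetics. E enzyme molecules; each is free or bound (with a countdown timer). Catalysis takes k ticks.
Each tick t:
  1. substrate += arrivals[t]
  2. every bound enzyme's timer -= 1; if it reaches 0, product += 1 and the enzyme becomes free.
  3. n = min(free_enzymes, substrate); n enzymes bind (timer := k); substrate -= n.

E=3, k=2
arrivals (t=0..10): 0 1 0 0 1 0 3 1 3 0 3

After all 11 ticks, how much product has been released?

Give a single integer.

Answer: 8

Derivation:
t=0: arr=0 -> substrate=0 bound=0 product=0
t=1: arr=1 -> substrate=0 bound=1 product=0
t=2: arr=0 -> substrate=0 bound=1 product=0
t=3: arr=0 -> substrate=0 bound=0 product=1
t=4: arr=1 -> substrate=0 bound=1 product=1
t=5: arr=0 -> substrate=0 bound=1 product=1
t=6: arr=3 -> substrate=0 bound=3 product=2
t=7: arr=1 -> substrate=1 bound=3 product=2
t=8: arr=3 -> substrate=1 bound=3 product=5
t=9: arr=0 -> substrate=1 bound=3 product=5
t=10: arr=3 -> substrate=1 bound=3 product=8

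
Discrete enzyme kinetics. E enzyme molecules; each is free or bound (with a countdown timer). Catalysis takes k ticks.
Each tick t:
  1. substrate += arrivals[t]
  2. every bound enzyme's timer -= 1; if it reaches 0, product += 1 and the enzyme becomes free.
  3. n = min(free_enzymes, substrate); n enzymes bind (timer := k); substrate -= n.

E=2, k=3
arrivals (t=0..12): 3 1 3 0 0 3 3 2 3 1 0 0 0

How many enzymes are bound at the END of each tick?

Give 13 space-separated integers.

Answer: 2 2 2 2 2 2 2 2 2 2 2 2 2

Derivation:
t=0: arr=3 -> substrate=1 bound=2 product=0
t=1: arr=1 -> substrate=2 bound=2 product=0
t=2: arr=3 -> substrate=5 bound=2 product=0
t=3: arr=0 -> substrate=3 bound=2 product=2
t=4: arr=0 -> substrate=3 bound=2 product=2
t=5: arr=3 -> substrate=6 bound=2 product=2
t=6: arr=3 -> substrate=7 bound=2 product=4
t=7: arr=2 -> substrate=9 bound=2 product=4
t=8: arr=3 -> substrate=12 bound=2 product=4
t=9: arr=1 -> substrate=11 bound=2 product=6
t=10: arr=0 -> substrate=11 bound=2 product=6
t=11: arr=0 -> substrate=11 bound=2 product=6
t=12: arr=0 -> substrate=9 bound=2 product=8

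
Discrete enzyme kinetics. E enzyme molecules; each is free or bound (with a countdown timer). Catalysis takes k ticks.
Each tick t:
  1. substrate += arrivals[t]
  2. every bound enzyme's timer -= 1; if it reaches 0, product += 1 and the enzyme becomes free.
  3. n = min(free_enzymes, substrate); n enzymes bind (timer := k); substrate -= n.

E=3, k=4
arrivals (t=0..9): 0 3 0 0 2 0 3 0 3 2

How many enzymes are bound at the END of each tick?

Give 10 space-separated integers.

Answer: 0 3 3 3 3 2 3 3 3 3

Derivation:
t=0: arr=0 -> substrate=0 bound=0 product=0
t=1: arr=3 -> substrate=0 bound=3 product=0
t=2: arr=0 -> substrate=0 bound=3 product=0
t=3: arr=0 -> substrate=0 bound=3 product=0
t=4: arr=2 -> substrate=2 bound=3 product=0
t=5: arr=0 -> substrate=0 bound=2 product=3
t=6: arr=3 -> substrate=2 bound=3 product=3
t=7: arr=0 -> substrate=2 bound=3 product=3
t=8: arr=3 -> substrate=5 bound=3 product=3
t=9: arr=2 -> substrate=5 bound=3 product=5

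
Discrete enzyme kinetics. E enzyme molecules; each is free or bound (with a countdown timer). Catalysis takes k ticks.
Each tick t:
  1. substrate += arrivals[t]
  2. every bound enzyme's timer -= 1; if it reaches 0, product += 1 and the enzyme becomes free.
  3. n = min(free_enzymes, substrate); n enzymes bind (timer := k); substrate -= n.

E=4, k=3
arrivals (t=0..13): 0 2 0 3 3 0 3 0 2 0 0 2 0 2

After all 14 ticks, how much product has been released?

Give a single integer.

t=0: arr=0 -> substrate=0 bound=0 product=0
t=1: arr=2 -> substrate=0 bound=2 product=0
t=2: arr=0 -> substrate=0 bound=2 product=0
t=3: arr=3 -> substrate=1 bound=4 product=0
t=4: arr=3 -> substrate=2 bound=4 product=2
t=5: arr=0 -> substrate=2 bound=4 product=2
t=6: arr=3 -> substrate=3 bound=4 product=4
t=7: arr=0 -> substrate=1 bound=4 product=6
t=8: arr=2 -> substrate=3 bound=4 product=6
t=9: arr=0 -> substrate=1 bound=4 product=8
t=10: arr=0 -> substrate=0 bound=3 product=10
t=11: arr=2 -> substrate=1 bound=4 product=10
t=12: arr=0 -> substrate=0 bound=3 product=12
t=13: arr=2 -> substrate=0 bound=4 product=13

Answer: 13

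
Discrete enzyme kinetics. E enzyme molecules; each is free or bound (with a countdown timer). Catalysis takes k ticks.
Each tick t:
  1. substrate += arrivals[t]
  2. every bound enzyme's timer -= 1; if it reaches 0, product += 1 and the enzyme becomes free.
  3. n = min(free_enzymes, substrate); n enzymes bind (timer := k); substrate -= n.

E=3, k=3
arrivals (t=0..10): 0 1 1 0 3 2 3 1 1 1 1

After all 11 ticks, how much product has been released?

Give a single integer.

Answer: 7

Derivation:
t=0: arr=0 -> substrate=0 bound=0 product=0
t=1: arr=1 -> substrate=0 bound=1 product=0
t=2: arr=1 -> substrate=0 bound=2 product=0
t=3: arr=0 -> substrate=0 bound=2 product=0
t=4: arr=3 -> substrate=1 bound=3 product=1
t=5: arr=2 -> substrate=2 bound=3 product=2
t=6: arr=3 -> substrate=5 bound=3 product=2
t=7: arr=1 -> substrate=4 bound=3 product=4
t=8: arr=1 -> substrate=4 bound=3 product=5
t=9: arr=1 -> substrate=5 bound=3 product=5
t=10: arr=1 -> substrate=4 bound=3 product=7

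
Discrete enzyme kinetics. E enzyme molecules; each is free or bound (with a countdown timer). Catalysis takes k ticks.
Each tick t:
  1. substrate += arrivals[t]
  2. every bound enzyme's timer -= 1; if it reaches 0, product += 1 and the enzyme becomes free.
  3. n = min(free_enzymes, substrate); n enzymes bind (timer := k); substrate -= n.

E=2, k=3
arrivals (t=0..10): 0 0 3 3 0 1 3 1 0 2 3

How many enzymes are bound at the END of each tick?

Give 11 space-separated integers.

t=0: arr=0 -> substrate=0 bound=0 product=0
t=1: arr=0 -> substrate=0 bound=0 product=0
t=2: arr=3 -> substrate=1 bound=2 product=0
t=3: arr=3 -> substrate=4 bound=2 product=0
t=4: arr=0 -> substrate=4 bound=2 product=0
t=5: arr=1 -> substrate=3 bound=2 product=2
t=6: arr=3 -> substrate=6 bound=2 product=2
t=7: arr=1 -> substrate=7 bound=2 product=2
t=8: arr=0 -> substrate=5 bound=2 product=4
t=9: arr=2 -> substrate=7 bound=2 product=4
t=10: arr=3 -> substrate=10 bound=2 product=4

Answer: 0 0 2 2 2 2 2 2 2 2 2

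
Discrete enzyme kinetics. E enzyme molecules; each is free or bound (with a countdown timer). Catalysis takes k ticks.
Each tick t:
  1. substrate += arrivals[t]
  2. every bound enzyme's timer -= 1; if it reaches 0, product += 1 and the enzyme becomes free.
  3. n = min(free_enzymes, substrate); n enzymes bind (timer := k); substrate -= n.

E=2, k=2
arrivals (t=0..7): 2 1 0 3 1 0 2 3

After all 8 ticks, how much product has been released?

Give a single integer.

t=0: arr=2 -> substrate=0 bound=2 product=0
t=1: arr=1 -> substrate=1 bound=2 product=0
t=2: arr=0 -> substrate=0 bound=1 product=2
t=3: arr=3 -> substrate=2 bound=2 product=2
t=4: arr=1 -> substrate=2 bound=2 product=3
t=5: arr=0 -> substrate=1 bound=2 product=4
t=6: arr=2 -> substrate=2 bound=2 product=5
t=7: arr=3 -> substrate=4 bound=2 product=6

Answer: 6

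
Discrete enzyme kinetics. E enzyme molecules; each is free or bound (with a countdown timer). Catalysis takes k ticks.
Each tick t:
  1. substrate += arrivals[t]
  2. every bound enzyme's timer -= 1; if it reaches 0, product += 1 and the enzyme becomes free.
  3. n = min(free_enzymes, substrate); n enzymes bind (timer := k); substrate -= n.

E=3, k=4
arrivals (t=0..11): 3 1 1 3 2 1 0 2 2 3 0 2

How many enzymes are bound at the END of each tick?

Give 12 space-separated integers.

t=0: arr=3 -> substrate=0 bound=3 product=0
t=1: arr=1 -> substrate=1 bound=3 product=0
t=2: arr=1 -> substrate=2 bound=3 product=0
t=3: arr=3 -> substrate=5 bound=3 product=0
t=4: arr=2 -> substrate=4 bound=3 product=3
t=5: arr=1 -> substrate=5 bound=3 product=3
t=6: arr=0 -> substrate=5 bound=3 product=3
t=7: arr=2 -> substrate=7 bound=3 product=3
t=8: arr=2 -> substrate=6 bound=3 product=6
t=9: arr=3 -> substrate=9 bound=3 product=6
t=10: arr=0 -> substrate=9 bound=3 product=6
t=11: arr=2 -> substrate=11 bound=3 product=6

Answer: 3 3 3 3 3 3 3 3 3 3 3 3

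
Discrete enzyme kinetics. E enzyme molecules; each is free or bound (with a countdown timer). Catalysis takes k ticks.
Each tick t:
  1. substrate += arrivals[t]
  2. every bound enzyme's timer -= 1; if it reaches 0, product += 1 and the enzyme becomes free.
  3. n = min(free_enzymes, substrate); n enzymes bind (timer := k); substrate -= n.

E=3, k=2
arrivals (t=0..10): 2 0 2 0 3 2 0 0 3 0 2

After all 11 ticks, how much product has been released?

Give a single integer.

t=0: arr=2 -> substrate=0 bound=2 product=0
t=1: arr=0 -> substrate=0 bound=2 product=0
t=2: arr=2 -> substrate=0 bound=2 product=2
t=3: arr=0 -> substrate=0 bound=2 product=2
t=4: arr=3 -> substrate=0 bound=3 product=4
t=5: arr=2 -> substrate=2 bound=3 product=4
t=6: arr=0 -> substrate=0 bound=2 product=7
t=7: arr=0 -> substrate=0 bound=2 product=7
t=8: arr=3 -> substrate=0 bound=3 product=9
t=9: arr=0 -> substrate=0 bound=3 product=9
t=10: arr=2 -> substrate=0 bound=2 product=12

Answer: 12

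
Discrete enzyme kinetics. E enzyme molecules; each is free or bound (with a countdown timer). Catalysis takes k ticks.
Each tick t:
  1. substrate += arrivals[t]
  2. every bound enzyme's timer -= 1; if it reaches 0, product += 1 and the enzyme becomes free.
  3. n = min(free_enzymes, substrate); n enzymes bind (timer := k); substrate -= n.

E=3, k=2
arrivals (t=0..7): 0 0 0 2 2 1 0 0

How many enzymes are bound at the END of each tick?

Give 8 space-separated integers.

t=0: arr=0 -> substrate=0 bound=0 product=0
t=1: arr=0 -> substrate=0 bound=0 product=0
t=2: arr=0 -> substrate=0 bound=0 product=0
t=3: arr=2 -> substrate=0 bound=2 product=0
t=4: arr=2 -> substrate=1 bound=3 product=0
t=5: arr=1 -> substrate=0 bound=3 product=2
t=6: arr=0 -> substrate=0 bound=2 product=3
t=7: arr=0 -> substrate=0 bound=0 product=5

Answer: 0 0 0 2 3 3 2 0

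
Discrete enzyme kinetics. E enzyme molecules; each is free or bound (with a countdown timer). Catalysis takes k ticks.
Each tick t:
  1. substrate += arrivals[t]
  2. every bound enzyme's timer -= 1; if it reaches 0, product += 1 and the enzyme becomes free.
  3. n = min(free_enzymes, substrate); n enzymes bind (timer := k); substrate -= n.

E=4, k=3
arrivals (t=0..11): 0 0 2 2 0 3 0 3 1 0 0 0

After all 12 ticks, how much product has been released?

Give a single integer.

Answer: 10

Derivation:
t=0: arr=0 -> substrate=0 bound=0 product=0
t=1: arr=0 -> substrate=0 bound=0 product=0
t=2: arr=2 -> substrate=0 bound=2 product=0
t=3: arr=2 -> substrate=0 bound=4 product=0
t=4: arr=0 -> substrate=0 bound=4 product=0
t=5: arr=3 -> substrate=1 bound=4 product=2
t=6: arr=0 -> substrate=0 bound=3 product=4
t=7: arr=3 -> substrate=2 bound=4 product=4
t=8: arr=1 -> substrate=1 bound=4 product=6
t=9: arr=0 -> substrate=0 bound=4 product=7
t=10: arr=0 -> substrate=0 bound=3 product=8
t=11: arr=0 -> substrate=0 bound=1 product=10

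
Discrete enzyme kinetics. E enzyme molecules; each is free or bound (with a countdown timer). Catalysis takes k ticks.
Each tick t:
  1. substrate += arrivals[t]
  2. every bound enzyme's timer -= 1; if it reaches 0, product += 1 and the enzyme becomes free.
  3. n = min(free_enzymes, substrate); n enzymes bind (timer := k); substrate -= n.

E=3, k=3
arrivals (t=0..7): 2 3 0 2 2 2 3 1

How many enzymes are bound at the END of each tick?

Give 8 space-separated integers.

Answer: 2 3 3 3 3 3 3 3

Derivation:
t=0: arr=2 -> substrate=0 bound=2 product=0
t=1: arr=3 -> substrate=2 bound=3 product=0
t=2: arr=0 -> substrate=2 bound=3 product=0
t=3: arr=2 -> substrate=2 bound=3 product=2
t=4: arr=2 -> substrate=3 bound=3 product=3
t=5: arr=2 -> substrate=5 bound=3 product=3
t=6: arr=3 -> substrate=6 bound=3 product=5
t=7: arr=1 -> substrate=6 bound=3 product=6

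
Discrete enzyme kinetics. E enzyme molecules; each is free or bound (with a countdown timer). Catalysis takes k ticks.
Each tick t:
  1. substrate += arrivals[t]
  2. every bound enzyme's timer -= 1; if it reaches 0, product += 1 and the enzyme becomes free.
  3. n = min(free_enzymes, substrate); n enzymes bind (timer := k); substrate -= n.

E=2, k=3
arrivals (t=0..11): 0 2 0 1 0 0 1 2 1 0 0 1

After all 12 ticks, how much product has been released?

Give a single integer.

Answer: 5

Derivation:
t=0: arr=0 -> substrate=0 bound=0 product=0
t=1: arr=2 -> substrate=0 bound=2 product=0
t=2: arr=0 -> substrate=0 bound=2 product=0
t=3: arr=1 -> substrate=1 bound=2 product=0
t=4: arr=0 -> substrate=0 bound=1 product=2
t=5: arr=0 -> substrate=0 bound=1 product=2
t=6: arr=1 -> substrate=0 bound=2 product=2
t=7: arr=2 -> substrate=1 bound=2 product=3
t=8: arr=1 -> substrate=2 bound=2 product=3
t=9: arr=0 -> substrate=1 bound=2 product=4
t=10: arr=0 -> substrate=0 bound=2 product=5
t=11: arr=1 -> substrate=1 bound=2 product=5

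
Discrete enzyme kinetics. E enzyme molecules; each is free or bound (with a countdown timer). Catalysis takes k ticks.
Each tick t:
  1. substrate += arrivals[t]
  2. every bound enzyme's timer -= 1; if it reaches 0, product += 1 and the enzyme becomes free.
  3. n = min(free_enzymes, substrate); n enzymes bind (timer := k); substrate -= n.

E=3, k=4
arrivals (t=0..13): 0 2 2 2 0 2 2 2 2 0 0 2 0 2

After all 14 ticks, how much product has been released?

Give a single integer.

Answer: 8

Derivation:
t=0: arr=0 -> substrate=0 bound=0 product=0
t=1: arr=2 -> substrate=0 bound=2 product=0
t=2: arr=2 -> substrate=1 bound=3 product=0
t=3: arr=2 -> substrate=3 bound=3 product=0
t=4: arr=0 -> substrate=3 bound=3 product=0
t=5: arr=2 -> substrate=3 bound=3 product=2
t=6: arr=2 -> substrate=4 bound=3 product=3
t=7: arr=2 -> substrate=6 bound=3 product=3
t=8: arr=2 -> substrate=8 bound=3 product=3
t=9: arr=0 -> substrate=6 bound=3 product=5
t=10: arr=0 -> substrate=5 bound=3 product=6
t=11: arr=2 -> substrate=7 bound=3 product=6
t=12: arr=0 -> substrate=7 bound=3 product=6
t=13: arr=2 -> substrate=7 bound=3 product=8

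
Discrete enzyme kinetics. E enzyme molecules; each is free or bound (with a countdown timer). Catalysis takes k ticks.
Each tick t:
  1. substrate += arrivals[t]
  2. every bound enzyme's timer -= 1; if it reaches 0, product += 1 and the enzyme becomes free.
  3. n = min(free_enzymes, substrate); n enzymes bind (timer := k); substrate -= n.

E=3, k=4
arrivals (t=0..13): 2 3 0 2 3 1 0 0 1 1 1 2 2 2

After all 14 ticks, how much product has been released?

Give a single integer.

t=0: arr=2 -> substrate=0 bound=2 product=0
t=1: arr=3 -> substrate=2 bound=3 product=0
t=2: arr=0 -> substrate=2 bound=3 product=0
t=3: arr=2 -> substrate=4 bound=3 product=0
t=4: arr=3 -> substrate=5 bound=3 product=2
t=5: arr=1 -> substrate=5 bound=3 product=3
t=6: arr=0 -> substrate=5 bound=3 product=3
t=7: arr=0 -> substrate=5 bound=3 product=3
t=8: arr=1 -> substrate=4 bound=3 product=5
t=9: arr=1 -> substrate=4 bound=3 product=6
t=10: arr=1 -> substrate=5 bound=3 product=6
t=11: arr=2 -> substrate=7 bound=3 product=6
t=12: arr=2 -> substrate=7 bound=3 product=8
t=13: arr=2 -> substrate=8 bound=3 product=9

Answer: 9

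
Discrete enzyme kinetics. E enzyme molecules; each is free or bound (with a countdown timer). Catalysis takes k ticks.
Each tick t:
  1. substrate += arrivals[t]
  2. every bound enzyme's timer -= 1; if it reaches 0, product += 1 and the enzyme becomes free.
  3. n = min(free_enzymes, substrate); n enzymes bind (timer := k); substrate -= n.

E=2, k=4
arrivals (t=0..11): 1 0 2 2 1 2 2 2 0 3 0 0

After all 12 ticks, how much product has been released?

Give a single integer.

t=0: arr=1 -> substrate=0 bound=1 product=0
t=1: arr=0 -> substrate=0 bound=1 product=0
t=2: arr=2 -> substrate=1 bound=2 product=0
t=3: arr=2 -> substrate=3 bound=2 product=0
t=4: arr=1 -> substrate=3 bound=2 product=1
t=5: arr=2 -> substrate=5 bound=2 product=1
t=6: arr=2 -> substrate=6 bound=2 product=2
t=7: arr=2 -> substrate=8 bound=2 product=2
t=8: arr=0 -> substrate=7 bound=2 product=3
t=9: arr=3 -> substrate=10 bound=2 product=3
t=10: arr=0 -> substrate=9 bound=2 product=4
t=11: arr=0 -> substrate=9 bound=2 product=4

Answer: 4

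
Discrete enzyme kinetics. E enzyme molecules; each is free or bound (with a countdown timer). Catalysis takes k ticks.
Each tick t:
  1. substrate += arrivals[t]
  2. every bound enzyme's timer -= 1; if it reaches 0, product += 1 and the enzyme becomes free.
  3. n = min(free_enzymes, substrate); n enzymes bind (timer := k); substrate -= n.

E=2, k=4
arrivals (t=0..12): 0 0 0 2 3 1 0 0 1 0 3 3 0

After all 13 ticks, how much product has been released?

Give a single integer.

t=0: arr=0 -> substrate=0 bound=0 product=0
t=1: arr=0 -> substrate=0 bound=0 product=0
t=2: arr=0 -> substrate=0 bound=0 product=0
t=3: arr=2 -> substrate=0 bound=2 product=0
t=4: arr=3 -> substrate=3 bound=2 product=0
t=5: arr=1 -> substrate=4 bound=2 product=0
t=6: arr=0 -> substrate=4 bound=2 product=0
t=7: arr=0 -> substrate=2 bound=2 product=2
t=8: arr=1 -> substrate=3 bound=2 product=2
t=9: arr=0 -> substrate=3 bound=2 product=2
t=10: arr=3 -> substrate=6 bound=2 product=2
t=11: arr=3 -> substrate=7 bound=2 product=4
t=12: arr=0 -> substrate=7 bound=2 product=4

Answer: 4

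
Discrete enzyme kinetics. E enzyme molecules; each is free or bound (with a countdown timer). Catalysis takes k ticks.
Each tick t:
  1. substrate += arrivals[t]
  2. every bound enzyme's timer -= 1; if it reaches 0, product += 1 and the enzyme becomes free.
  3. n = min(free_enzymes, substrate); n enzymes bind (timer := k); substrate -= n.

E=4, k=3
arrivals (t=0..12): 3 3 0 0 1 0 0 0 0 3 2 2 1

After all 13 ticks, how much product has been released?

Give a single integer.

t=0: arr=3 -> substrate=0 bound=3 product=0
t=1: arr=3 -> substrate=2 bound=4 product=0
t=2: arr=0 -> substrate=2 bound=4 product=0
t=3: arr=0 -> substrate=0 bound=3 product=3
t=4: arr=1 -> substrate=0 bound=3 product=4
t=5: arr=0 -> substrate=0 bound=3 product=4
t=6: arr=0 -> substrate=0 bound=1 product=6
t=7: arr=0 -> substrate=0 bound=0 product=7
t=8: arr=0 -> substrate=0 bound=0 product=7
t=9: arr=3 -> substrate=0 bound=3 product=7
t=10: arr=2 -> substrate=1 bound=4 product=7
t=11: arr=2 -> substrate=3 bound=4 product=7
t=12: arr=1 -> substrate=1 bound=4 product=10

Answer: 10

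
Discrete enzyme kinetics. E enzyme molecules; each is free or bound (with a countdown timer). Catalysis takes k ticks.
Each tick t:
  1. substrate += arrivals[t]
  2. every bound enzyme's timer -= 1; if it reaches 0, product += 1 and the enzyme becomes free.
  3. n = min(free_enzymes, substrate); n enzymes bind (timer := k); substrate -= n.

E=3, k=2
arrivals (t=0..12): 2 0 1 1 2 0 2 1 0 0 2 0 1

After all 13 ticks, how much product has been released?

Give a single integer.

t=0: arr=2 -> substrate=0 bound=2 product=0
t=1: arr=0 -> substrate=0 bound=2 product=0
t=2: arr=1 -> substrate=0 bound=1 product=2
t=3: arr=1 -> substrate=0 bound=2 product=2
t=4: arr=2 -> substrate=0 bound=3 product=3
t=5: arr=0 -> substrate=0 bound=2 product=4
t=6: arr=2 -> substrate=0 bound=2 product=6
t=7: arr=1 -> substrate=0 bound=3 product=6
t=8: arr=0 -> substrate=0 bound=1 product=8
t=9: arr=0 -> substrate=0 bound=0 product=9
t=10: arr=2 -> substrate=0 bound=2 product=9
t=11: arr=0 -> substrate=0 bound=2 product=9
t=12: arr=1 -> substrate=0 bound=1 product=11

Answer: 11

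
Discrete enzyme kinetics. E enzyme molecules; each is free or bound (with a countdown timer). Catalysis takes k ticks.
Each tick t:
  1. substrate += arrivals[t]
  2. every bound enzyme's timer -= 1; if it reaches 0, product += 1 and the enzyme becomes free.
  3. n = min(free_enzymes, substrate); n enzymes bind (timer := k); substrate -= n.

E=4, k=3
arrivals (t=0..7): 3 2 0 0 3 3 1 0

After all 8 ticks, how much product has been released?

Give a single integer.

Answer: 8

Derivation:
t=0: arr=3 -> substrate=0 bound=3 product=0
t=1: arr=2 -> substrate=1 bound=4 product=0
t=2: arr=0 -> substrate=1 bound=4 product=0
t=3: arr=0 -> substrate=0 bound=2 product=3
t=4: arr=3 -> substrate=0 bound=4 product=4
t=5: arr=3 -> substrate=3 bound=4 product=4
t=6: arr=1 -> substrate=3 bound=4 product=5
t=7: arr=0 -> substrate=0 bound=4 product=8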